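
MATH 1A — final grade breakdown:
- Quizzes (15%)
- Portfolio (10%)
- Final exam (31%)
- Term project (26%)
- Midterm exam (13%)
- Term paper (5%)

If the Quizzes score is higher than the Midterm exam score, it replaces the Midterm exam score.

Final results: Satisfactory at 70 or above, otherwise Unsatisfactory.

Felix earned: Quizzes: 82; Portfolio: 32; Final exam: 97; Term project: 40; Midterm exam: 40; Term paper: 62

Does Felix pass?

Quizzes (82) > Midterm exam (40), so Midterm exam counts as 82.
Weighted total:
  Quizzes 82 × 0.15 = 12.3
  Portfolio 32 × 0.1 = 3.2
  Final exam 97 × 0.31 = 30.07
  Term project 40 × 0.26 = 10.4
  Midterm exam 82 × 0.13 = 10.66
  Term paper 62 × 0.05 = 3.1
Sum = 69.73
69.73 < 70 → Unsatisfactory

Unsatisfactory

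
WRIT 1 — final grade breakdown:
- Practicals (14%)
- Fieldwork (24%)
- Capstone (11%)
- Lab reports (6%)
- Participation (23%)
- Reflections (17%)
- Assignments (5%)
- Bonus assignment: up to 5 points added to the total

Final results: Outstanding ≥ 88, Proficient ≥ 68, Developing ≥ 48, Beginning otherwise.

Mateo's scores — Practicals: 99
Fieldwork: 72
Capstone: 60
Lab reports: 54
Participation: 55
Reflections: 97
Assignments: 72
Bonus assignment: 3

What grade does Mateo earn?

Proficient

Weighted total:
  Practicals 99 × 0.14 = 13.86
  Fieldwork 72 × 0.24 = 17.28
  Capstone 60 × 0.11 = 6.6
  Lab reports 54 × 0.06 = 3.24
  Participation 55 × 0.23 = 12.65
  Reflections 97 × 0.17 = 16.49
  Assignments 72 × 0.05 = 3.6
Sum = 73.72
Bonus assignment: 73.72 + 3 = 76.72
76.72 is ≥ 68 and < 88 → Proficient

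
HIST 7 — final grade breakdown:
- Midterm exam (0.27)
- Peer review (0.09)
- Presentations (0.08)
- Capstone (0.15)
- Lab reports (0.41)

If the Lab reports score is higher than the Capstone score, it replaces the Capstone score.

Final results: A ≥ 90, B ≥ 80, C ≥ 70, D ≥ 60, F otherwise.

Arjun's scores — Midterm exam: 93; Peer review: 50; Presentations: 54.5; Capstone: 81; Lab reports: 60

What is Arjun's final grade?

Lab reports (60) ≤ Capstone (81), so Capstone stays at 81.
Weighted total:
  Midterm exam 93 × 0.27 = 25.11
  Peer review 50 × 0.09 = 4.5
  Presentations 54.5 × 0.08 = 4.36
  Capstone 81 × 0.15 = 12.15
  Lab reports 60 × 0.41 = 24.6
Sum = 70.72
70.72 is ≥ 70 and < 80 → C

C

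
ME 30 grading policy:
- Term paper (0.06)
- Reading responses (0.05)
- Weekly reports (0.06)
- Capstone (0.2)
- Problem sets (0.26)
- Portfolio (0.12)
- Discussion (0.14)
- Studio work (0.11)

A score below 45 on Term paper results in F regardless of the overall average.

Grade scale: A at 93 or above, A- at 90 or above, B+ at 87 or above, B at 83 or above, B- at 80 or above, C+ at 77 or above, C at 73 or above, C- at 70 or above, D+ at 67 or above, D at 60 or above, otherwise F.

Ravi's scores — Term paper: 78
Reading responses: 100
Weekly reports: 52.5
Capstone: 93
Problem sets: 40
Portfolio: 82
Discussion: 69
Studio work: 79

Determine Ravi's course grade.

Term paper score 78 ≥ 45: minimum met.
Weighted total:
  Term paper 78 × 0.06 = 4.68
  Reading responses 100 × 0.05 = 5
  Weekly reports 52.5 × 0.06 = 3.15
  Capstone 93 × 0.2 = 18.6
  Problem sets 40 × 0.26 = 10.4
  Portfolio 82 × 0.12 = 9.84
  Discussion 69 × 0.14 = 9.66
  Studio work 79 × 0.11 = 8.69
Sum = 70.02
70.02 is ≥ 70 and < 73 → C-

C-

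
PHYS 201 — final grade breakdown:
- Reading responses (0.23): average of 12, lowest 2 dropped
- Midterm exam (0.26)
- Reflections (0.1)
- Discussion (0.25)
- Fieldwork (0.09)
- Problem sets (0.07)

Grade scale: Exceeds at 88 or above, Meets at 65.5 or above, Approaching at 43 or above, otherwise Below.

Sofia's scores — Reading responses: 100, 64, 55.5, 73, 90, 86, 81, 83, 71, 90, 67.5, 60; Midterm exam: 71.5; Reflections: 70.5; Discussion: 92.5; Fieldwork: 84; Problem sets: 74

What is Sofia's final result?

Reading responses: drop 55.5, 60 → average of remaining 10 = 805.5/10 = 80.55
Weighted total:
  Reading responses 80.55 × 0.23 = 18.5265
  Midterm exam 71.5 × 0.26 = 18.59
  Reflections 70.5 × 0.1 = 7.05
  Discussion 92.5 × 0.25 = 23.125
  Fieldwork 84 × 0.09 = 7.56
  Problem sets 74 × 0.07 = 5.18
Sum = 80.0315
80.0315 is ≥ 65.5 and < 88 → Meets

Meets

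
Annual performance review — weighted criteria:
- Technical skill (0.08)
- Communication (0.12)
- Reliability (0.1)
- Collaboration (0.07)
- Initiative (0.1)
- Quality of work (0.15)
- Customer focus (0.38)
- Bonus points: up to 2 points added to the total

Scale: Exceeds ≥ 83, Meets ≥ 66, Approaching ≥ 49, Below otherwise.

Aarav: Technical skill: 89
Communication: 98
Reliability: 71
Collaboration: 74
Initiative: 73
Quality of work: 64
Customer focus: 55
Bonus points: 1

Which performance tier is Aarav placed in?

Meets

Weighted total:
  Technical skill 89 × 0.08 = 7.12
  Communication 98 × 0.12 = 11.76
  Reliability 71 × 0.1 = 7.1
  Collaboration 74 × 0.07 = 5.18
  Initiative 73 × 0.1 = 7.3
  Quality of work 64 × 0.15 = 9.6
  Customer focus 55 × 0.38 = 20.9
Sum = 68.96
Bonus points: 68.96 + 1 = 69.96
69.96 is ≥ 66 and < 83 → Meets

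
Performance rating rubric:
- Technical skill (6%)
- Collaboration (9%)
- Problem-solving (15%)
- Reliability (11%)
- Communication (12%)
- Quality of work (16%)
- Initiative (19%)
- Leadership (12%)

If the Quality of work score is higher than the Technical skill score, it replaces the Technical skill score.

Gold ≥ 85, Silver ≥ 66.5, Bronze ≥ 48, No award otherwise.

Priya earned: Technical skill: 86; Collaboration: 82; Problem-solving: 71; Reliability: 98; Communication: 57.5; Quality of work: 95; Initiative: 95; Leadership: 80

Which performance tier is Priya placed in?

Silver

Quality of work (95) > Technical skill (86), so Technical skill counts as 95.
Weighted total:
  Technical skill 95 × 0.06 = 5.7
  Collaboration 82 × 0.09 = 7.38
  Problem-solving 71 × 0.15 = 10.65
  Reliability 98 × 0.11 = 10.78
  Communication 57.5 × 0.12 = 6.9
  Quality of work 95 × 0.16 = 15.2
  Initiative 95 × 0.19 = 18.05
  Leadership 80 × 0.12 = 9.6
Sum = 84.26
84.26 is ≥ 66.5 and < 85 → Silver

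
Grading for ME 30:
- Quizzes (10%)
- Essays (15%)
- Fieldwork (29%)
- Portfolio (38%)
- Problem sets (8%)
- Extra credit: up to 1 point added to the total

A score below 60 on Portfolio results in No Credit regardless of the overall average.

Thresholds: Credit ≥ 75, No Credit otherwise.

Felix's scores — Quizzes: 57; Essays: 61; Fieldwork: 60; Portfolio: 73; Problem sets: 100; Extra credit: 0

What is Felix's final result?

Portfolio score 73 ≥ 60: minimum met.
Weighted total:
  Quizzes 57 × 0.1 = 5.7
  Essays 61 × 0.15 = 9.15
  Fieldwork 60 × 0.29 = 17.4
  Portfolio 73 × 0.38 = 27.74
  Problem sets 100 × 0.08 = 8
Sum = 67.99
Extra credit: 67.99 + 0 = 67.99
67.99 < 75 → No Credit

No Credit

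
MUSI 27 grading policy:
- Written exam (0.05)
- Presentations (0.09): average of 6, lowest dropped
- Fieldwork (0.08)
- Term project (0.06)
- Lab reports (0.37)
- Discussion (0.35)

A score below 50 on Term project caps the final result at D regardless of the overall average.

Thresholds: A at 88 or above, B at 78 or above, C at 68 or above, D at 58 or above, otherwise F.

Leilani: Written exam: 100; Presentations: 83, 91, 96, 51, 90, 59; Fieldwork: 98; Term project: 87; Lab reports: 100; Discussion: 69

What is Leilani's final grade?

Presentations: drop 51 → average of remaining 5 = 419/5 = 83.8
Term project score 87 ≥ 50: minimum met.
Weighted total:
  Written exam 100 × 0.05 = 5
  Presentations 83.8 × 0.09 = 7.542
  Fieldwork 98 × 0.08 = 7.84
  Term project 87 × 0.06 = 5.22
  Lab reports 100 × 0.37 = 37
  Discussion 69 × 0.35 = 24.15
Sum = 86.752
86.752 is ≥ 78 and < 88 → B

B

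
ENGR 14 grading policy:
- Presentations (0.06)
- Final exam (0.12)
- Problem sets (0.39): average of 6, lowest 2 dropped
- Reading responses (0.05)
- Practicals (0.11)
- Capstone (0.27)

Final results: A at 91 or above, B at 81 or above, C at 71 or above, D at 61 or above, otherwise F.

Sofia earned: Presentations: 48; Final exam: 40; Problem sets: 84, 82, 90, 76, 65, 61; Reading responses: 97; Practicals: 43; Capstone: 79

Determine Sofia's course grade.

Problem sets: drop 61, 65 → average of remaining 4 = 332/4 = 83
Weighted total:
  Presentations 48 × 0.06 = 2.88
  Final exam 40 × 0.12 = 4.8
  Problem sets 83 × 0.39 = 32.37
  Reading responses 97 × 0.05 = 4.85
  Practicals 43 × 0.11 = 4.73
  Capstone 79 × 0.27 = 21.33
Sum = 70.96
70.96 is ≥ 61 and < 71 → D

D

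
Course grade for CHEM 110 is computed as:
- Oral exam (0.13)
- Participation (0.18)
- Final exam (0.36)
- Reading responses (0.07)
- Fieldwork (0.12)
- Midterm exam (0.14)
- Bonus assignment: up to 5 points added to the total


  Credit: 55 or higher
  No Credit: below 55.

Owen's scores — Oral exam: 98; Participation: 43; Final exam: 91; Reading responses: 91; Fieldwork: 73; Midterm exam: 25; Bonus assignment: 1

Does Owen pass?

Weighted total:
  Oral exam 98 × 0.13 = 12.74
  Participation 43 × 0.18 = 7.74
  Final exam 91 × 0.36 = 32.76
  Reading responses 91 × 0.07 = 6.37
  Fieldwork 73 × 0.12 = 8.76
  Midterm exam 25 × 0.14 = 3.5
Sum = 71.87
Bonus assignment: 71.87 + 1 = 72.87
72.87 ≥ 55 → Credit

Credit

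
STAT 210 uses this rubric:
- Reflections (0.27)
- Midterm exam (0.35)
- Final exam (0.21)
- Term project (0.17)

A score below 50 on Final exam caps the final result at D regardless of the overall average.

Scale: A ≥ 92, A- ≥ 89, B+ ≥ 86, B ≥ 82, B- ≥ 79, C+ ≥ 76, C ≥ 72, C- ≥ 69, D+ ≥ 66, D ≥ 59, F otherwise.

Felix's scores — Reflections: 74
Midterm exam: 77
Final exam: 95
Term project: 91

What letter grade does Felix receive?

Final exam score 95 ≥ 50: minimum met.
Weighted total:
  Reflections 74 × 0.27 = 19.98
  Midterm exam 77 × 0.35 = 26.95
  Final exam 95 × 0.21 = 19.95
  Term project 91 × 0.17 = 15.47
Sum = 82.35
82.35 is ≥ 82 and < 86 → B

B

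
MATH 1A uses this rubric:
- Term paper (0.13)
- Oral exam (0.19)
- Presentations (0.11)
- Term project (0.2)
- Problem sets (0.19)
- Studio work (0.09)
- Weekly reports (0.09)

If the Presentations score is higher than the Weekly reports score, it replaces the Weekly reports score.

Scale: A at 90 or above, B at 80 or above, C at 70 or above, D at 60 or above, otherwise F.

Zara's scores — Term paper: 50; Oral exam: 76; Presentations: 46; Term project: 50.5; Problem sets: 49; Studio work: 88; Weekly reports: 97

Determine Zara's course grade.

D

Presentations (46) ≤ Weekly reports (97), so Weekly reports stays at 97.
Weighted total:
  Term paper 50 × 0.13 = 6.5
  Oral exam 76 × 0.19 = 14.44
  Presentations 46 × 0.11 = 5.06
  Term project 50.5 × 0.2 = 10.1
  Problem sets 49 × 0.19 = 9.31
  Studio work 88 × 0.09 = 7.92
  Weekly reports 97 × 0.09 = 8.73
Sum = 62.06
62.06 is ≥ 60 and < 70 → D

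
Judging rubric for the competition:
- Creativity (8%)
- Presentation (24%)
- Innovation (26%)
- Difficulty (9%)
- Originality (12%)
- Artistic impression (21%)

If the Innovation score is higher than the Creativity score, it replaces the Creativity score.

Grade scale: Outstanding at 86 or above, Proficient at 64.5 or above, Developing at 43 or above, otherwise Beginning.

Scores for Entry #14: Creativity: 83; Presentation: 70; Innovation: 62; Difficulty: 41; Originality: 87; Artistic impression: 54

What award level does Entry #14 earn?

Innovation (62) ≤ Creativity (83), so Creativity stays at 83.
Weighted total:
  Creativity 83 × 0.08 = 6.64
  Presentation 70 × 0.24 = 16.8
  Innovation 62 × 0.26 = 16.12
  Difficulty 41 × 0.09 = 3.69
  Originality 87 × 0.12 = 10.44
  Artistic impression 54 × 0.21 = 11.34
Sum = 65.03
65.03 is ≥ 64.5 and < 86 → Proficient

Proficient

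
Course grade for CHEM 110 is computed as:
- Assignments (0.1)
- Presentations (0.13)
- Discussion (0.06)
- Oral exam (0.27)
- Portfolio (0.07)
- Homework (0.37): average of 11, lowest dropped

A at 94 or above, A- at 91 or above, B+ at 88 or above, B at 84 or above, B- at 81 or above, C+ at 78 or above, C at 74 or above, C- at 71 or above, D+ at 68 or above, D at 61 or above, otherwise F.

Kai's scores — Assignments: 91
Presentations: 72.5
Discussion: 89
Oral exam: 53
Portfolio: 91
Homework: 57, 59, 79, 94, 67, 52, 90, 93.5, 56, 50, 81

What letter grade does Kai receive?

C-

Homework: drop 50 → average of remaining 10 = 728.5/10 = 72.85
Weighted total:
  Assignments 91 × 0.1 = 9.1
  Presentations 72.5 × 0.13 = 9.425
  Discussion 89 × 0.06 = 5.34
  Oral exam 53 × 0.27 = 14.31
  Portfolio 91 × 0.07 = 6.37
  Homework 72.85 × 0.37 = 26.9545
Sum = 71.4995
71.4995 is ≥ 71 and < 74 → C-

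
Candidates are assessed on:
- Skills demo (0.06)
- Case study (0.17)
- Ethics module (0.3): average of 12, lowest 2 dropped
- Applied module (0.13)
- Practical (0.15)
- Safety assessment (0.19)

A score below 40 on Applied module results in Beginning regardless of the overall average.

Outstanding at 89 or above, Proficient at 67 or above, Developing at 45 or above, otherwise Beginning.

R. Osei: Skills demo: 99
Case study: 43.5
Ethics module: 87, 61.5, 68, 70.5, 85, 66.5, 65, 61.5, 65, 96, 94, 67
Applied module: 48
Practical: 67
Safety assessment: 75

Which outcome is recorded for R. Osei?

Developing

Ethics module: drop 61.5, 61.5 → average of remaining 10 = 764/10 = 76.4
Applied module score 48 ≥ 40: minimum met.
Weighted total:
  Skills demo 99 × 0.06 = 5.94
  Case study 43.5 × 0.17 = 7.395
  Ethics module 76.4 × 0.3 = 22.92
  Applied module 48 × 0.13 = 6.24
  Practical 67 × 0.15 = 10.05
  Safety assessment 75 × 0.19 = 14.25
Sum = 66.795
66.795 is ≥ 45 and < 67 → Developing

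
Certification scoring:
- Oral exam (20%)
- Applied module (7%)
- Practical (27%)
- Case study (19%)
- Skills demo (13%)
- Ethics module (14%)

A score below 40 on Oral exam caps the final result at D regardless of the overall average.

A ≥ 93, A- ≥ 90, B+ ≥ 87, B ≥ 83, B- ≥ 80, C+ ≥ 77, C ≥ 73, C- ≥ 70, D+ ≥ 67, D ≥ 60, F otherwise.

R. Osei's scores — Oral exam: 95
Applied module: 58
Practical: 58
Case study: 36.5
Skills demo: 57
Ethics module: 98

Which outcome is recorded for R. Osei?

D

Oral exam score 95 ≥ 40: minimum met.
Weighted total:
  Oral exam 95 × 0.2 = 19
  Applied module 58 × 0.07 = 4.06
  Practical 58 × 0.27 = 15.66
  Case study 36.5 × 0.19 = 6.935
  Skills demo 57 × 0.13 = 7.41
  Ethics module 98 × 0.14 = 13.72
Sum = 66.785
66.785 is ≥ 60 and < 67 → D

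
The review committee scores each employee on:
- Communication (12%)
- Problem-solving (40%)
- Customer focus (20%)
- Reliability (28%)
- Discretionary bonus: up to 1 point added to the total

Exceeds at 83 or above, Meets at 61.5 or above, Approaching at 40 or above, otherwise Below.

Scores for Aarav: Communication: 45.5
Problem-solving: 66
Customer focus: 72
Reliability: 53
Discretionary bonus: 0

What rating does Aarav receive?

Weighted total:
  Communication 45.5 × 0.12 = 5.46
  Problem-solving 66 × 0.4 = 26.4
  Customer focus 72 × 0.2 = 14.4
  Reliability 53 × 0.28 = 14.84
Sum = 61.1
Discretionary bonus: 61.1 + 0 = 61.1
61.1 is ≥ 40 and < 61.5 → Approaching

Approaching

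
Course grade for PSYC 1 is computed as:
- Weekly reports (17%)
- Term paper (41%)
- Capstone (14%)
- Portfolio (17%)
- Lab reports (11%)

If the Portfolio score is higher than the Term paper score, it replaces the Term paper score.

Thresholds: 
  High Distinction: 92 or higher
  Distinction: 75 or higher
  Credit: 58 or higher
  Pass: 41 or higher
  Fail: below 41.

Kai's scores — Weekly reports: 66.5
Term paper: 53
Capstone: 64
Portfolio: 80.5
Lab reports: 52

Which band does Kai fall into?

Portfolio (80.5) > Term paper (53), so Term paper counts as 80.5.
Weighted total:
  Weekly reports 66.5 × 0.17 = 11.305
  Term paper 80.5 × 0.41 = 33.005
  Capstone 64 × 0.14 = 8.96
  Portfolio 80.5 × 0.17 = 13.685
  Lab reports 52 × 0.11 = 5.72
Sum = 72.675
72.675 is ≥ 58 and < 75 → Credit

Credit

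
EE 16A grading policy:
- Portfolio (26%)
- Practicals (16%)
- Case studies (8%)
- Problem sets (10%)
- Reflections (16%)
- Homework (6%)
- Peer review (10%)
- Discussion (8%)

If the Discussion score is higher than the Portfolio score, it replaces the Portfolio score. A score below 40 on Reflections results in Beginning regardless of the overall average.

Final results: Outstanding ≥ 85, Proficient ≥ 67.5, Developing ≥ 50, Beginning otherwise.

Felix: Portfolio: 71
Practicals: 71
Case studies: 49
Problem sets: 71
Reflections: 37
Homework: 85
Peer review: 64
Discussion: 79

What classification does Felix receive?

Beginning

Discussion (79) > Portfolio (71), so Portfolio counts as 79.
Reflections score 37 < 40: minimum not met.
Weighted total:
  Portfolio 79 × 0.26 = 20.54
  Practicals 71 × 0.16 = 11.36
  Case studies 49 × 0.08 = 3.92
  Problem sets 71 × 0.1 = 7.1
  Reflections 37 × 0.16 = 5.92
  Homework 85 × 0.06 = 5.1
  Peer review 64 × 0.1 = 6.4
  Discussion 79 × 0.08 = 6.32
Sum = 66.66
Because the Reflections minimum was not met, the result is Beginning.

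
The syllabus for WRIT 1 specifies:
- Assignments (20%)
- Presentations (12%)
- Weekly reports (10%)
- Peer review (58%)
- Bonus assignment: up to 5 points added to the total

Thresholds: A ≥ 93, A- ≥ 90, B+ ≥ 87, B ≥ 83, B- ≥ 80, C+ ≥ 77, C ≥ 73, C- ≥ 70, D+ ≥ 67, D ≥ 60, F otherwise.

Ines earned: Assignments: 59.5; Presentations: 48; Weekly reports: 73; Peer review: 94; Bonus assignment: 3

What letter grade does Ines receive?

B-

Weighted total:
  Assignments 59.5 × 0.2 = 11.9
  Presentations 48 × 0.12 = 5.76
  Weekly reports 73 × 0.1 = 7.3
  Peer review 94 × 0.58 = 54.52
Sum = 79.48
Bonus assignment: 79.48 + 3 = 82.48
82.48 is ≥ 80 and < 83 → B-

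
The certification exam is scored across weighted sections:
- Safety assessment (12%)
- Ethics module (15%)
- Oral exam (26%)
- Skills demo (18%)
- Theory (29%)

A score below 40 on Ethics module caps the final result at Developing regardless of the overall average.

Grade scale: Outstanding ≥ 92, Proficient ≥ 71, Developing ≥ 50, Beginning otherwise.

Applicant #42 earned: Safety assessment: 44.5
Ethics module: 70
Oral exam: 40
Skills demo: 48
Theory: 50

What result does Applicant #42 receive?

Ethics module score 70 ≥ 40: minimum met.
Weighted total:
  Safety assessment 44.5 × 0.12 = 5.34
  Ethics module 70 × 0.15 = 10.5
  Oral exam 40 × 0.26 = 10.4
  Skills demo 48 × 0.18 = 8.64
  Theory 50 × 0.29 = 14.5
Sum = 49.38
49.38 < 50 → Beginning

Beginning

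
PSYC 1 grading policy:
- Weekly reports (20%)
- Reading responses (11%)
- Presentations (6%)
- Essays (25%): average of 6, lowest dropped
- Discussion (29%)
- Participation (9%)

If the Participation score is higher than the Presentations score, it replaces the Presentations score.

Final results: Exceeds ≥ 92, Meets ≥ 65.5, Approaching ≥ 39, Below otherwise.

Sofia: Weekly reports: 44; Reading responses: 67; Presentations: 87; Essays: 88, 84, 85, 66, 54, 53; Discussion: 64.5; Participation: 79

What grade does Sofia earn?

Meets

Essays: drop 53 → average of remaining 5 = 377/5 = 75.4
Participation (79) ≤ Presentations (87), so Presentations stays at 87.
Weighted total:
  Weekly reports 44 × 0.2 = 8.8
  Reading responses 67 × 0.11 = 7.37
  Presentations 87 × 0.06 = 5.22
  Essays 75.4 × 0.25 = 18.85
  Discussion 64.5 × 0.29 = 18.705
  Participation 79 × 0.09 = 7.11
Sum = 66.055
66.055 is ≥ 65.5 and < 92 → Meets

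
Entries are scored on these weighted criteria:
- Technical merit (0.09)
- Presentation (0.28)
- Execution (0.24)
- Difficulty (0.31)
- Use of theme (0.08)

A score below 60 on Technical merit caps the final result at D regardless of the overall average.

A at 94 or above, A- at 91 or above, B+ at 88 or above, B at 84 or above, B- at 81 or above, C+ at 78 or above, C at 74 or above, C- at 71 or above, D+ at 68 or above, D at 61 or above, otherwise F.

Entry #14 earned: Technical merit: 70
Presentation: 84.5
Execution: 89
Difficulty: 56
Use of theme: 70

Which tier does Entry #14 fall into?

Technical merit score 70 ≥ 60: minimum met.
Weighted total:
  Technical merit 70 × 0.09 = 6.3
  Presentation 84.5 × 0.28 = 23.66
  Execution 89 × 0.24 = 21.36
  Difficulty 56 × 0.31 = 17.36
  Use of theme 70 × 0.08 = 5.6
Sum = 74.28
74.28 is ≥ 74 and < 78 → C

C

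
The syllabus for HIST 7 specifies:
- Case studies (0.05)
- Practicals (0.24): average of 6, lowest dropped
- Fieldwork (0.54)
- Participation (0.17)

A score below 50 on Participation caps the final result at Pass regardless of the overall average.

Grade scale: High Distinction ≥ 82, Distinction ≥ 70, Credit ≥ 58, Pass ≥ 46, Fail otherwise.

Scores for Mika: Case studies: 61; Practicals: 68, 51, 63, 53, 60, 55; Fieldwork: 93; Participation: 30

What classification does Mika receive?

Pass

Practicals: drop 51 → average of remaining 5 = 299/5 = 59.8
Participation score 30 < 50: minimum not met.
Weighted total:
  Case studies 61 × 0.05 = 3.05
  Practicals 59.8 × 0.24 = 14.352
  Fieldwork 93 × 0.54 = 50.22
  Participation 30 × 0.17 = 5.1
Sum = 72.722
72.722 would be Distinction; cap at Pass applies → Pass.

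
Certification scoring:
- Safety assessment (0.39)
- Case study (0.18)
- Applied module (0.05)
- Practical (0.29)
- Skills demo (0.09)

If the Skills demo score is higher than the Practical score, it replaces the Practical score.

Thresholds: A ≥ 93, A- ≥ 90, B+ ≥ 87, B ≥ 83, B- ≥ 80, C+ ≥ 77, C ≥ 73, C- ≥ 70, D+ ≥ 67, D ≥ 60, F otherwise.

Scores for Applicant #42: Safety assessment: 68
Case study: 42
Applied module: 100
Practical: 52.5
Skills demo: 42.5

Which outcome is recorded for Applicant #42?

F

Skills demo (42.5) ≤ Practical (52.5), so Practical stays at 52.5.
Weighted total:
  Safety assessment 68 × 0.39 = 26.52
  Case study 42 × 0.18 = 7.56
  Applied module 100 × 0.05 = 5
  Practical 52.5 × 0.29 = 15.225
  Skills demo 42.5 × 0.09 = 3.825
Sum = 58.13
58.13 < 60 → F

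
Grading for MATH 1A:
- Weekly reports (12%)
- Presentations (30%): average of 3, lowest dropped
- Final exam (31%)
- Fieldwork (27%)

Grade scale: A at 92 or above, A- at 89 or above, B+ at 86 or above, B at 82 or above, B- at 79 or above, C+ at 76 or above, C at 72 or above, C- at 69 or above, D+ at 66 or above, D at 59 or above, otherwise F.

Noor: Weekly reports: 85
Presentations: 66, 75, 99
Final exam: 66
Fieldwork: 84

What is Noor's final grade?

Presentations: drop 66 → average of remaining 2 = 174/2 = 87
Weighted total:
  Weekly reports 85 × 0.12 = 10.2
  Presentations 87 × 0.3 = 26.1
  Final exam 66 × 0.31 = 20.46
  Fieldwork 84 × 0.27 = 22.68
Sum = 79.44
79.44 is ≥ 79 and < 82 → B-

B-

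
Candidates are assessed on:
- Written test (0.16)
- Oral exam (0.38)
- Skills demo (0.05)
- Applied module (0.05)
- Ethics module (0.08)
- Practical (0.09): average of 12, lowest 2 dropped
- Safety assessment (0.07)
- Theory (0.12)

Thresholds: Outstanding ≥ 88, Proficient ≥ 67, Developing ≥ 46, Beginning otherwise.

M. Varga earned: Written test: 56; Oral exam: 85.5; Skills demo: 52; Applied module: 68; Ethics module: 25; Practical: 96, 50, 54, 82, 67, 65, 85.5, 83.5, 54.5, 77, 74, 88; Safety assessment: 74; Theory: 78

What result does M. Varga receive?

Proficient

Practical: drop 50, 54 → average of remaining 10 = 772.5/10 = 77.25
Weighted total:
  Written test 56 × 0.16 = 8.96
  Oral exam 85.5 × 0.38 = 32.49
  Skills demo 52 × 0.05 = 2.6
  Applied module 68 × 0.05 = 3.4
  Ethics module 25 × 0.08 = 2
  Practical 77.25 × 0.09 = 6.9525
  Safety assessment 74 × 0.07 = 5.18
  Theory 78 × 0.12 = 9.36
Sum = 70.9425
70.9425 is ≥ 67 and < 88 → Proficient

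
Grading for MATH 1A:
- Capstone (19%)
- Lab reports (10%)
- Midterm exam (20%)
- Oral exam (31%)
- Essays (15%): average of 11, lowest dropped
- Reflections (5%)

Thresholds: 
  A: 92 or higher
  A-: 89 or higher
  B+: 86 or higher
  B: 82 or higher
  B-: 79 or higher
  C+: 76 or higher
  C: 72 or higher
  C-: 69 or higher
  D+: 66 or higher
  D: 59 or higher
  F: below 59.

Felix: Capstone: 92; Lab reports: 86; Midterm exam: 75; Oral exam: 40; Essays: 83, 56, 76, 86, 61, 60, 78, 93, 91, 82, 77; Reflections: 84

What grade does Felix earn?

C-

Essays: drop 56 → average of remaining 10 = 787/10 = 78.7
Weighted total:
  Capstone 92 × 0.19 = 17.48
  Lab reports 86 × 0.1 = 8.6
  Midterm exam 75 × 0.2 = 15
  Oral exam 40 × 0.31 = 12.4
  Essays 78.7 × 0.15 = 11.805
  Reflections 84 × 0.05 = 4.2
Sum = 69.485
69.485 is ≥ 69 and < 72 → C-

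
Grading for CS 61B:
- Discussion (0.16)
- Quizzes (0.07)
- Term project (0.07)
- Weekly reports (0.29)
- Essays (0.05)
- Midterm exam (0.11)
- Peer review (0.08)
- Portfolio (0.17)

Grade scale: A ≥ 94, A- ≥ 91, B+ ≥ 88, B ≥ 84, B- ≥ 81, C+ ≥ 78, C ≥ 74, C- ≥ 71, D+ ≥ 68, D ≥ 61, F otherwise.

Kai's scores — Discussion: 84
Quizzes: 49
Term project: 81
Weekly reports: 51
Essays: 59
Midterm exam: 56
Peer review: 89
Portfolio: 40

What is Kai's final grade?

F

Weighted total:
  Discussion 84 × 0.16 = 13.44
  Quizzes 49 × 0.07 = 3.43
  Term project 81 × 0.07 = 5.67
  Weekly reports 51 × 0.29 = 14.79
  Essays 59 × 0.05 = 2.95
  Midterm exam 56 × 0.11 = 6.16
  Peer review 89 × 0.08 = 7.12
  Portfolio 40 × 0.17 = 6.8
Sum = 60.36
60.36 < 61 → F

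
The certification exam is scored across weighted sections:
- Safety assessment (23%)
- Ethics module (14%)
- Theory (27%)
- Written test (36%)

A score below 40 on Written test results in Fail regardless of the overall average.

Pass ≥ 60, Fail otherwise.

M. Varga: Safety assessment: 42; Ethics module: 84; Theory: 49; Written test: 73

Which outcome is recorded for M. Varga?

Written test score 73 ≥ 40: minimum met.
Weighted total:
  Safety assessment 42 × 0.23 = 9.66
  Ethics module 84 × 0.14 = 11.76
  Theory 49 × 0.27 = 13.23
  Written test 73 × 0.36 = 26.28
Sum = 60.93
60.93 ≥ 60 → Pass

Pass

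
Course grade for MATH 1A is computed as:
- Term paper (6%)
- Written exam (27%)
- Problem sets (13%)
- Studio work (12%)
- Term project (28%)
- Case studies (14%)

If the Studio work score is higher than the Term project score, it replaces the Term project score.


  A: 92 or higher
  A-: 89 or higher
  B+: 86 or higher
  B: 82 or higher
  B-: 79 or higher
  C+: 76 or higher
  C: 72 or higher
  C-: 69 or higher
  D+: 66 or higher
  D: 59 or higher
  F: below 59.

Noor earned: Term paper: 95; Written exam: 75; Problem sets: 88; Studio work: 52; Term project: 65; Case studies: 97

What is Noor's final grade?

Studio work (52) ≤ Term project (65), so Term project stays at 65.
Weighted total:
  Term paper 95 × 0.06 = 5.7
  Written exam 75 × 0.27 = 20.25
  Problem sets 88 × 0.13 = 11.44
  Studio work 52 × 0.12 = 6.24
  Term project 65 × 0.28 = 18.2
  Case studies 97 × 0.14 = 13.58
Sum = 75.41
75.41 is ≥ 72 and < 76 → C

C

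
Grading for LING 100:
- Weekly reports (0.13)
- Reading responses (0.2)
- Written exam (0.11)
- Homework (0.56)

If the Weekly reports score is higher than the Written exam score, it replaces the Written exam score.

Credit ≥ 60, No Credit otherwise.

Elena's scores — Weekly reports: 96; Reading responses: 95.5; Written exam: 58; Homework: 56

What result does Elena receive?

Credit

Weekly reports (96) > Written exam (58), so Written exam counts as 96.
Weighted total:
  Weekly reports 96 × 0.13 = 12.48
  Reading responses 95.5 × 0.2 = 19.1
  Written exam 96 × 0.11 = 10.56
  Homework 56 × 0.56 = 31.36
Sum = 73.5
73.5 ≥ 60 → Credit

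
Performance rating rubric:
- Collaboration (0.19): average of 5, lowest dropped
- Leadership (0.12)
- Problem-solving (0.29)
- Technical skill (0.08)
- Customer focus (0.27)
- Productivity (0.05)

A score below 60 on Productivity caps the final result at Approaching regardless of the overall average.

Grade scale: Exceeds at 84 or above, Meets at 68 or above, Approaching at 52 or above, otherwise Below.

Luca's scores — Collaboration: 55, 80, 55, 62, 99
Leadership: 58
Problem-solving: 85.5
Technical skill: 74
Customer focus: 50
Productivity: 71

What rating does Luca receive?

Collaboration: drop 55 → average of remaining 4 = 296/4 = 74
Productivity score 71 ≥ 60: minimum met.
Weighted total:
  Collaboration 74 × 0.19 = 14.06
  Leadership 58 × 0.12 = 6.96
  Problem-solving 85.5 × 0.29 = 24.795
  Technical skill 74 × 0.08 = 5.92
  Customer focus 50 × 0.27 = 13.5
  Productivity 71 × 0.05 = 3.55
Sum = 68.785
68.785 is ≥ 68 and < 84 → Meets

Meets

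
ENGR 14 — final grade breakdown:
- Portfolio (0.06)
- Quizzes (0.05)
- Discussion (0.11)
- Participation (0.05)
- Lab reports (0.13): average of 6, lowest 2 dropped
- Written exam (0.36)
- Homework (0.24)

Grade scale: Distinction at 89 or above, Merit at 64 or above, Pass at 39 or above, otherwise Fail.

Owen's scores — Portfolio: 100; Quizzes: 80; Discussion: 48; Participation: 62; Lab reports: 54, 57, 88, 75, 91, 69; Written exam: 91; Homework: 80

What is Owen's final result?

Merit

Lab reports: drop 54, 57 → average of remaining 4 = 323/4 = 80.75
Weighted total:
  Portfolio 100 × 0.06 = 6
  Quizzes 80 × 0.05 = 4
  Discussion 48 × 0.11 = 5.28
  Participation 62 × 0.05 = 3.1
  Lab reports 80.75 × 0.13 = 10.4975
  Written exam 91 × 0.36 = 32.76
  Homework 80 × 0.24 = 19.2
Sum = 80.8375
80.8375 is ≥ 64 and < 89 → Merit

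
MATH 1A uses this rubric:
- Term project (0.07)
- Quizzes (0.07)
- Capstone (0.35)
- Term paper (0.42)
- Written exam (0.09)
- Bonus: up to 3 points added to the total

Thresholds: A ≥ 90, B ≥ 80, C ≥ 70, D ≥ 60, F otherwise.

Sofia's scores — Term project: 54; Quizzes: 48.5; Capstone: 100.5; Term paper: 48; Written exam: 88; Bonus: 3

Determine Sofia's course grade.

Weighted total:
  Term project 54 × 0.07 = 3.78
  Quizzes 48.5 × 0.07 = 3.395
  Capstone 100.5 × 0.35 = 35.175
  Term paper 48 × 0.42 = 20.16
  Written exam 88 × 0.09 = 7.92
Sum = 70.43
Bonus: 70.43 + 3 = 73.43
73.43 is ≥ 70 and < 80 → C

C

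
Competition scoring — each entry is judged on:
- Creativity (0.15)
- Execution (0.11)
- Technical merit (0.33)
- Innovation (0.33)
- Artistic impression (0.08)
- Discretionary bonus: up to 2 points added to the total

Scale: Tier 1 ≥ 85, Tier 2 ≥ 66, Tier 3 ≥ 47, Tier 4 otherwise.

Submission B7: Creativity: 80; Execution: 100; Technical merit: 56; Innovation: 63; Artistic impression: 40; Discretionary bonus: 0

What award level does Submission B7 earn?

Weighted total:
  Creativity 80 × 0.15 = 12
  Execution 100 × 0.11 = 11
  Technical merit 56 × 0.33 = 18.48
  Innovation 63 × 0.33 = 20.79
  Artistic impression 40 × 0.08 = 3.2
Sum = 65.47
Discretionary bonus: 65.47 + 0 = 65.47
65.47 is ≥ 47 and < 66 → Tier 3

Tier 3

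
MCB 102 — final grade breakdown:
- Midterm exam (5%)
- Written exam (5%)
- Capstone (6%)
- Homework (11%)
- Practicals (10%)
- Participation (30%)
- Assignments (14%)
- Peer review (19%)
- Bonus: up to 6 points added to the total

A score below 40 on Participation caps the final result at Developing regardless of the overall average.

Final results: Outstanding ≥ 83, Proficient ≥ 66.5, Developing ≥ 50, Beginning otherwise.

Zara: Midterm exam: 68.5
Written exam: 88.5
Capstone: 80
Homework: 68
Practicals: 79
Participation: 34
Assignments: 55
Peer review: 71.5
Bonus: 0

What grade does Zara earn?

Participation score 34 < 40: minimum not met.
Weighted total:
  Midterm exam 68.5 × 0.05 = 3.425
  Written exam 88.5 × 0.05 = 4.425
  Capstone 80 × 0.06 = 4.8
  Homework 68 × 0.11 = 7.48
  Practicals 79 × 0.1 = 7.9
  Participation 34 × 0.3 = 10.2
  Assignments 55 × 0.14 = 7.7
  Peer review 71.5 × 0.19 = 13.585
Sum = 59.515
Bonus: 59.515 + 0 = 59.515
59.515 would be Developing; cap at Developing applies → Developing.

Developing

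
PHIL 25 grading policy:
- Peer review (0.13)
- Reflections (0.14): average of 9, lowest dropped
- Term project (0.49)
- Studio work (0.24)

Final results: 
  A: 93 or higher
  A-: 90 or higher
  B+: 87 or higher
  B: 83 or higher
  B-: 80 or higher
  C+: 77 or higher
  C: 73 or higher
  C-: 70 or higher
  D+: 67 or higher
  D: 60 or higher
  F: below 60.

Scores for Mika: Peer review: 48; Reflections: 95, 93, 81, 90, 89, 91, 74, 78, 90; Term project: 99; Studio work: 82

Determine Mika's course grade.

Reflections: drop 74 → average of remaining 8 = 707/8 = 88.375
Weighted total:
  Peer review 48 × 0.13 = 6.24
  Reflections 88.375 × 0.14 = 12.3725
  Term project 99 × 0.49 = 48.51
  Studio work 82 × 0.24 = 19.68
Sum = 86.8025
86.8025 is ≥ 83 and < 87 → B

B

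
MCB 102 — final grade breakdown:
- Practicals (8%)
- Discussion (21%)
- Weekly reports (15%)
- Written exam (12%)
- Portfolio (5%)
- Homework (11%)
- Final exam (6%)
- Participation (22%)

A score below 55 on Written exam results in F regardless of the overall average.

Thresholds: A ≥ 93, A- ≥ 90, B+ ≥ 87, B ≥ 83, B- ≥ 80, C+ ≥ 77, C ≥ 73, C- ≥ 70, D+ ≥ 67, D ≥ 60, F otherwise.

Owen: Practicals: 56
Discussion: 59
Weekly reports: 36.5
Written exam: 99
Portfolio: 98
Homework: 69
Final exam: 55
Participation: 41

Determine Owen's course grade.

Written exam score 99 ≥ 55: minimum met.
Weighted total:
  Practicals 56 × 0.08 = 4.48
  Discussion 59 × 0.21 = 12.39
  Weekly reports 36.5 × 0.15 = 5.475
  Written exam 99 × 0.12 = 11.88
  Portfolio 98 × 0.05 = 4.9
  Homework 69 × 0.11 = 7.59
  Final exam 55 × 0.06 = 3.3
  Participation 41 × 0.22 = 9.02
Sum = 59.035
59.035 < 60 → F

F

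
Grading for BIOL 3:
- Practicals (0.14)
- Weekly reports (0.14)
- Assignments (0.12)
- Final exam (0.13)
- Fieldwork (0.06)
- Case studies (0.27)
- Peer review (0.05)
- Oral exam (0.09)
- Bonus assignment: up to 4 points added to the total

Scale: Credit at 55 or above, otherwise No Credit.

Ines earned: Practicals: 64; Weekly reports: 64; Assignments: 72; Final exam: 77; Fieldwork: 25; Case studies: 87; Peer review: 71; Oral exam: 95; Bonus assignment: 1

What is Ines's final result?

Credit

Weighted total:
  Practicals 64 × 0.14 = 8.96
  Weekly reports 64 × 0.14 = 8.96
  Assignments 72 × 0.12 = 8.64
  Final exam 77 × 0.13 = 10.01
  Fieldwork 25 × 0.06 = 1.5
  Case studies 87 × 0.27 = 23.49
  Peer review 71 × 0.05 = 3.55
  Oral exam 95 × 0.09 = 8.55
Sum = 73.66
Bonus assignment: 73.66 + 1 = 74.66
74.66 ≥ 55 → Credit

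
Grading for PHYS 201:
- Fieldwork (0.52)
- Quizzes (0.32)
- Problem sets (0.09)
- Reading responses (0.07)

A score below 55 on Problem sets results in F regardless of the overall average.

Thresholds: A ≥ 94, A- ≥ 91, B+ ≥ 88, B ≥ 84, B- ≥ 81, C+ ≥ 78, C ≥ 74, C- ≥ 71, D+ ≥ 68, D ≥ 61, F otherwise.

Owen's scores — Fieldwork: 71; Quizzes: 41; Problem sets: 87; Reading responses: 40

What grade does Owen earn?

Problem sets score 87 ≥ 55: minimum met.
Weighted total:
  Fieldwork 71 × 0.52 = 36.92
  Quizzes 41 × 0.32 = 13.12
  Problem sets 87 × 0.09 = 7.83
  Reading responses 40 × 0.07 = 2.8
Sum = 60.67
60.67 < 61 → F

F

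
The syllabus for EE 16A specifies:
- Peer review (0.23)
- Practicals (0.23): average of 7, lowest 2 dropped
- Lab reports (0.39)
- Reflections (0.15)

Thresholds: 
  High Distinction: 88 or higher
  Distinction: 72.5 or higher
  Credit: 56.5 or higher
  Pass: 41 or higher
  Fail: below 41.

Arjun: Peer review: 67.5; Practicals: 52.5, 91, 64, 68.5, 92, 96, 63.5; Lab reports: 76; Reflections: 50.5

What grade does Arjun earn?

Practicals: drop 52.5, 63.5 → average of remaining 5 = 411.5/5 = 82.3
Weighted total:
  Peer review 67.5 × 0.23 = 15.525
  Practicals 82.3 × 0.23 = 18.929
  Lab reports 76 × 0.39 = 29.64
  Reflections 50.5 × 0.15 = 7.575
Sum = 71.669
71.669 is ≥ 56.5 and < 72.5 → Credit

Credit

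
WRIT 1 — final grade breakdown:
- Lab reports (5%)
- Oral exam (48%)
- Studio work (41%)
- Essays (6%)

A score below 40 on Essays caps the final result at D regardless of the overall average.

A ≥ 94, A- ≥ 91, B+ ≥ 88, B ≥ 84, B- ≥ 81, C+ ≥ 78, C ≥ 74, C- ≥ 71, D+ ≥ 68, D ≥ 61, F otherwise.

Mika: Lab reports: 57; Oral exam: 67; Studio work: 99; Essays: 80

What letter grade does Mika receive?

C+

Essays score 80 ≥ 40: minimum met.
Weighted total:
  Lab reports 57 × 0.05 = 2.85
  Oral exam 67 × 0.48 = 32.16
  Studio work 99 × 0.41 = 40.59
  Essays 80 × 0.06 = 4.8
Sum = 80.4
80.4 is ≥ 78 and < 81 → C+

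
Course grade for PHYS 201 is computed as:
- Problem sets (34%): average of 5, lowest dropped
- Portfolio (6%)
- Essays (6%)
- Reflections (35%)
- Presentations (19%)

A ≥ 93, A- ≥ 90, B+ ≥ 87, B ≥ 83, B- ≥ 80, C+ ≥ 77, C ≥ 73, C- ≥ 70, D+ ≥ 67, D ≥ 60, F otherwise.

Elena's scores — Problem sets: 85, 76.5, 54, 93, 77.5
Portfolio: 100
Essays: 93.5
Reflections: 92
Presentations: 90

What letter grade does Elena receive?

Problem sets: drop 54 → average of remaining 4 = 332/4 = 83
Weighted total:
  Problem sets 83 × 0.34 = 28.22
  Portfolio 100 × 0.06 = 6
  Essays 93.5 × 0.06 = 5.61
  Reflections 92 × 0.35 = 32.2
  Presentations 90 × 0.19 = 17.1
Sum = 89.13
89.13 is ≥ 87 and < 90 → B+

B+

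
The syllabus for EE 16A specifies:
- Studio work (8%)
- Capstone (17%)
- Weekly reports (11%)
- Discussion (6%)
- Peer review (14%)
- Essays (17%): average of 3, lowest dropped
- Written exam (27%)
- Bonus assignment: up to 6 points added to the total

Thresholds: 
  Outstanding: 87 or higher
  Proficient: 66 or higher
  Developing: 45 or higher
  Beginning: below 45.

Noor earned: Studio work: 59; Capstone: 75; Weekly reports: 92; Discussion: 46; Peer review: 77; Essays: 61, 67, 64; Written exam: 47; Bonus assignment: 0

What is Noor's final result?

Essays: drop 61 → average of remaining 2 = 131/2 = 65.5
Weighted total:
  Studio work 59 × 0.08 = 4.72
  Capstone 75 × 0.17 = 12.75
  Weekly reports 92 × 0.11 = 10.12
  Discussion 46 × 0.06 = 2.76
  Peer review 77 × 0.14 = 10.78
  Essays 65.5 × 0.17 = 11.135
  Written exam 47 × 0.27 = 12.69
Sum = 64.955
Bonus assignment: 64.955 + 0 = 64.955
64.955 is ≥ 45 and < 66 → Developing

Developing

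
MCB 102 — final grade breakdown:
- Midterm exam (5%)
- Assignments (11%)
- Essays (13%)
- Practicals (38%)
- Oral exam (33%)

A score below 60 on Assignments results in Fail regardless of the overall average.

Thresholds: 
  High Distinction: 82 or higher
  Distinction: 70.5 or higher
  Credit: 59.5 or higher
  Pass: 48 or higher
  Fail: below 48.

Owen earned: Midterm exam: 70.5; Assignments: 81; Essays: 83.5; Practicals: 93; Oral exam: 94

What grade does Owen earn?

High Distinction

Assignments score 81 ≥ 60: minimum met.
Weighted total:
  Midterm exam 70.5 × 0.05 = 3.525
  Assignments 81 × 0.11 = 8.91
  Essays 83.5 × 0.13 = 10.855
  Practicals 93 × 0.38 = 35.34
  Oral exam 94 × 0.33 = 31.02
Sum = 89.65
89.65 ≥ 82 → High Distinction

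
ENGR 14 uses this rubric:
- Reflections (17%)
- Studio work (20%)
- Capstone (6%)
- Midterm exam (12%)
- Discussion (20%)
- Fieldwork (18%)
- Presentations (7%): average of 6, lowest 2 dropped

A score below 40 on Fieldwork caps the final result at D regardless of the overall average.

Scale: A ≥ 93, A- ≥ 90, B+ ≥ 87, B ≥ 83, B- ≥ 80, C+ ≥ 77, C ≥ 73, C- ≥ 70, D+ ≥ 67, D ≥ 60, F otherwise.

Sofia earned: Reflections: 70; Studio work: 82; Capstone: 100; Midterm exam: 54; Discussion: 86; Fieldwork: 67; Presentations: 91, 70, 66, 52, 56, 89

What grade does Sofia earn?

C

Presentations: drop 52, 56 → average of remaining 4 = 316/4 = 79
Fieldwork score 67 ≥ 40: minimum met.
Weighted total:
  Reflections 70 × 0.17 = 11.9
  Studio work 82 × 0.2 = 16.4
  Capstone 100 × 0.06 = 6
  Midterm exam 54 × 0.12 = 6.48
  Discussion 86 × 0.2 = 17.2
  Fieldwork 67 × 0.18 = 12.06
  Presentations 79 × 0.07 = 5.53
Sum = 75.57
75.57 is ≥ 73 and < 77 → C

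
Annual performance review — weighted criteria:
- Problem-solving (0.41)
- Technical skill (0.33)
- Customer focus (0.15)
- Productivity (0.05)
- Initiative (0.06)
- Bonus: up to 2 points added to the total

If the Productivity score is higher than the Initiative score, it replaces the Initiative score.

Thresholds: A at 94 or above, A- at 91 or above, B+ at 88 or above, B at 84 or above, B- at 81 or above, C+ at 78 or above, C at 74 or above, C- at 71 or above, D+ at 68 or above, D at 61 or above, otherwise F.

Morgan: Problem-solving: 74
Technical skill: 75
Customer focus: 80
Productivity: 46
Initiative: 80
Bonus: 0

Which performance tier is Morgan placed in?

C

Productivity (46) ≤ Initiative (80), so Initiative stays at 80.
Weighted total:
  Problem-solving 74 × 0.41 = 30.34
  Technical skill 75 × 0.33 = 24.75
  Customer focus 80 × 0.15 = 12
  Productivity 46 × 0.05 = 2.3
  Initiative 80 × 0.06 = 4.8
Sum = 74.19
Bonus: 74.19 + 0 = 74.19
74.19 is ≥ 74 and < 78 → C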